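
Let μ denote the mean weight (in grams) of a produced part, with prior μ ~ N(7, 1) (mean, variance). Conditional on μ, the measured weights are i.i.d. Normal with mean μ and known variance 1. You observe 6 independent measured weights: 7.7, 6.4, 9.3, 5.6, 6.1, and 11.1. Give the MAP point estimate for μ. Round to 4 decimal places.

n = 6; x̄ = (7.7 + 6.4 + 9.3 + 5.6 + 6.1 + 11.1)/6 = 46.2/6 = 7.7.
For a Normal prior and Normal likelihood with known variance, the posterior is Normal; its mode equals its mean, the precision-weighted average.
Prior precision 1/σ₀² = 1/1 = 1; data precision n/σ² = 6/1 = 6.
μ̂ = (1·7 + 6·7.7) / (1 + 6) = 53.2/7 = 7.6000.

μ̂_MAP = 7.6000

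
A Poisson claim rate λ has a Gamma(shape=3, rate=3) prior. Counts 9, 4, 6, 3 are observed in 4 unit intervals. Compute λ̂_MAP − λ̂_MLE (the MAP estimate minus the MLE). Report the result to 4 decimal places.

MAP − MLE = -2.0714

Σxᵢ = 22. Posterior is Gamma(25, 7); MAP = (25−1)/7 = 24/7 ≈ 3.42857.
MLE = x̄ = 22/4 ≈ 5.50000.
Difference = 24/7 − 22/4 = -29/14 ≈ -2.0714.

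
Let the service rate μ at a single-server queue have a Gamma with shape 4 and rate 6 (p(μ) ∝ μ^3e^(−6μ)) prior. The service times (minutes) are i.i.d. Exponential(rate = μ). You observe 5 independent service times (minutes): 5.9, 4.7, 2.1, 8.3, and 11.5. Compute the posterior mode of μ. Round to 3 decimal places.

μ̂_MAP = 0.208

The Exponential(rate=μ) likelihood is ∝ μ^n e^(−μΣtᵢ). Here n = 5 and Σtᵢ = 5.9 + 4.7 + 2.1 + 8.3 + 11.5 = 32.5.
Posterior ∝ μ^3e^(−6μ) · μ^5e^(−32.5μ) = μ^8e^(−38.5μ), i.e. Gamma(9, 38.5).
Mode = (a−1)/b = 8/38.5 ≈ 0.208.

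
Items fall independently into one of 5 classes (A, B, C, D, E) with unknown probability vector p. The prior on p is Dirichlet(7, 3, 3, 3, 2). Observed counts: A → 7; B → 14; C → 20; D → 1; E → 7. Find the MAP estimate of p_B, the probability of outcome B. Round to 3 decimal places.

MAP estimate of p_B = 0.258

The posterior is Dirichlet(αᵢ + nᵢ) = Dirichlet(14, 17, 23, 4, 9).
For a Dirichlet(a₁,…,a_K) with all aᵢ > 1, the mode has j-th component (aⱼ − 1)/(Σaᵢ − K).
Here Σaᵢ = 67 and K = 5, so p_B = (17 − 1)/(67 − 5) = 16/62 ≈ 0.258.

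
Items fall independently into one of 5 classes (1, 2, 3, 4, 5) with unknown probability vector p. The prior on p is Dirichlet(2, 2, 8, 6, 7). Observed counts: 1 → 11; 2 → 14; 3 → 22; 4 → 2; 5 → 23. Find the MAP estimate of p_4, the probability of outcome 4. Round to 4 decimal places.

MAP estimate: 0.0761

The posterior is Dirichlet(αᵢ + nᵢ) = Dirichlet(13, 16, 30, 8, 30).
For a Dirichlet(a₁,…,a_K) with all aᵢ > 1, the mode has j-th component (aⱼ − 1)/(Σaᵢ − K).
Here Σaᵢ = 97 and K = 5, so p_4 = (8 − 1)/(97 − 5) = 7/92 ≈ 0.0761.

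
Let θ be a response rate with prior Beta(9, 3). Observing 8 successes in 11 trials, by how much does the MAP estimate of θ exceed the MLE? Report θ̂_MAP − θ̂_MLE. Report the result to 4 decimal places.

MAP − MLE = 0.0346

Posterior is Beta(17, 6); MAP = (17−1)/(23−2) = 16/21 ≈ 0.76190.
MLE ignores the prior: θ̂_MLE = k/n = 8/11 ≈ 0.72727.
Difference = 16/21 − 8/11 = 8/231 ≈ 0.0346.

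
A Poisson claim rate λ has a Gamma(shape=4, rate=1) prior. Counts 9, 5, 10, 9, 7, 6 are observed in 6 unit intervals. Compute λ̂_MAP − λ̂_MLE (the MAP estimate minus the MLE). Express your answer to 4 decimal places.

Σxᵢ = 46. Posterior is Gamma(50, 7); MAP = (50−1)/7 = 49/7 ≈ 7.00000.
MLE = x̄ = 46/6 ≈ 7.66667.
Difference = 49/7 − 46/6 = -2/3 ≈ -0.6667.

MAP − MLE = -0.6667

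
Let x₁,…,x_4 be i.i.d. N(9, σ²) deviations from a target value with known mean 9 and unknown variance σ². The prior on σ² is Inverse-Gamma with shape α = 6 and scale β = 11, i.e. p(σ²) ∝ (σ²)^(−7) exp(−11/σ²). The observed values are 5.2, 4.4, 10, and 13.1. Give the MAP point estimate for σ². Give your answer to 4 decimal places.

σ̂²_MAP = 4.1894

Sum of squared deviations about the known mean: SS = (5.2−9)² + (4.4−9)² + (10−9)² + (13.1−9)² = 53.41.
The Normal likelihood contributes (σ²)^(−n/2) exp(−SS/(2σ²)), so the posterior is Inverse-Gamma(α + n/2, β + SS/2) = Inverse-Gamma(8, 37.705).
The mode of Inverse-Gamma(a, b) is b/(a+1) = 37.705/9 ≈ 4.1894.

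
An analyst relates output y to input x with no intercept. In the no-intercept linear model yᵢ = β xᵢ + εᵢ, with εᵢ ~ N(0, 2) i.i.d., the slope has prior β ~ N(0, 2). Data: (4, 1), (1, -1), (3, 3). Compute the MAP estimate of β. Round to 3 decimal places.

β̂_MAP = 0.444

log p(β | y) = −Σ(yᵢ − βxᵢ)²/(2·2) − β²/(2·2) + const.
Setting the derivative to zero: Σxᵢ(yᵢ − βxᵢ)/2 − β/2 = 0, so β = Σxᵢyᵢ / (Σxᵢ² + σ²/τ²).
Σxᵢyᵢ = 4·1 + 1·(-1) + 3·3 = 12; Σxᵢ² = 26; σ²/τ² = 1.
β̂_MAP = 12 / (26 + 1) = 12/27 ≈ 0.444.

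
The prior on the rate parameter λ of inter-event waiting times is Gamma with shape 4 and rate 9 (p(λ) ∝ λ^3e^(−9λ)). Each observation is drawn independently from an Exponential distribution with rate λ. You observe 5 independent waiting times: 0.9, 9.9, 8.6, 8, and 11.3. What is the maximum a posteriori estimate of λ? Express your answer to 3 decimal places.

λ̂_MAP = 0.168

The Exponential(rate=λ) likelihood is ∝ λ^n e^(−λΣtᵢ). Here n = 5 and Σtᵢ = 0.9 + 9.9 + 8.6 + 8 + 11.3 = 38.7.
Posterior ∝ λ^3e^(−9λ) · λ^5e^(−38.7λ) = λ^8e^(−47.7λ), i.e. Gamma(9, 47.7).
Mode = (a−1)/b = 8/47.7 ≈ 0.168.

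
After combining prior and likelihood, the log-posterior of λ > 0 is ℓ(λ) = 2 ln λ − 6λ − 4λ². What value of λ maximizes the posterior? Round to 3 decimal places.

λ̂_MAP = 0.250

ℓ'(λ) = 2/λ − 6 − 8λ. Setting this to zero and multiplying by λ: 8λ² + 6λ − 2 = 0.
λ = (−6 + √(6² + 4·8·2)) / (2·8) = (−6 + √100) / 16 = (−6 + 10)/16 = 1/4.
ℓ''(λ) = −2/λ² − 8 < 0, confirming a maximum.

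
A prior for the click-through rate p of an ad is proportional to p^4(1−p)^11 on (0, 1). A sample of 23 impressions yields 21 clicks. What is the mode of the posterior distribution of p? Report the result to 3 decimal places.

p̂_MAP = 0.658

The prior density ∝ p^4(1−p)^11 is the kernel of Beta(5, 12).
Data: 21 successes in 23 trials. The binomial likelihood contributes p^21(1−p)^2, so the posterior is Beta(5+21, 12+2) = Beta(26, 14).
For Beta(a, b) with a, b > 1 the mode is (a−1)/(a+b−2) = 25/38 ≈ 0.658.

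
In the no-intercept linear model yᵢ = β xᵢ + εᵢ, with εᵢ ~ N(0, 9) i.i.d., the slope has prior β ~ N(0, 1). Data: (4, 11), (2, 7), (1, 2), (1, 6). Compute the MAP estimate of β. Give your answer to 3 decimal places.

β̂_MAP = 2.129

log p(β | y) = −Σ(yᵢ − βxᵢ)²/(2·9) − β²/(2·1) + const.
Setting the derivative to zero: Σxᵢ(yᵢ − βxᵢ)/9 − β/1 = 0, so β = Σxᵢyᵢ / (Σxᵢ² + σ²/τ²).
Σxᵢyᵢ = 4·11 + 2·7 + 1·2 + 1·6 = 66; Σxᵢ² = 22; σ²/τ² = 9.
β̂_MAP = 66 / (22 + 9) = 66/31 ≈ 2.129.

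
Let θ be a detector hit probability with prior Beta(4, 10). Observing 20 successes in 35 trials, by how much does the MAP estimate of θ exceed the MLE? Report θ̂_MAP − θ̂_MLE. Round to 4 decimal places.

Posterior is Beta(24, 25); MAP = (24−1)/(49−2) = 23/47 ≈ 0.48936.
MLE ignores the prior: θ̂_MLE = k/n = 20/35 ≈ 0.57143.
Difference = 23/47 − 20/35 = -27/329 ≈ -0.0821.

MAP − MLE = -0.0821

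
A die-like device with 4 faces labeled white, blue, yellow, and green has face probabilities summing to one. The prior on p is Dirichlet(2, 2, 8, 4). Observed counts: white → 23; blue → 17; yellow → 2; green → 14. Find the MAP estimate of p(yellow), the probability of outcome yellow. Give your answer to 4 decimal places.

MAP estimate of p(yellow) = 0.1324

The posterior is Dirichlet(αᵢ + nᵢ) = Dirichlet(25, 19, 10, 18).
For a Dirichlet(a₁,…,a_K) with all aᵢ > 1, the mode has j-th component (aⱼ − 1)/(Σaᵢ − K).
Here Σaᵢ = 72 and K = 4, so p(yellow) = (10 − 1)/(72 − 4) = 9/68 ≈ 0.1324.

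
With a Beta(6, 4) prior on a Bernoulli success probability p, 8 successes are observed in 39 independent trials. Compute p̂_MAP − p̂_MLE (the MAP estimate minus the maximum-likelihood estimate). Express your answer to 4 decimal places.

Posterior is Beta(14, 35); MAP = (14−1)/(49−2) = 13/47 ≈ 0.27660.
MLE ignores the prior: p̂_MLE = k/n = 8/39 ≈ 0.20513.
Difference = 13/47 − 8/39 = 131/1833 ≈ 0.0715.

MAP − MLE = 0.0715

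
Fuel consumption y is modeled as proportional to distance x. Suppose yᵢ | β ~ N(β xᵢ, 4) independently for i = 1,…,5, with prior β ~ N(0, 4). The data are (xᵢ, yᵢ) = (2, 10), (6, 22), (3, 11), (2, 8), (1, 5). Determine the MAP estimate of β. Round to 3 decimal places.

β̂_MAP = 3.745

log p(β | y) = −Σ(yᵢ − βxᵢ)²/(2·4) − β²/(2·4) + const.
Setting the derivative to zero: Σxᵢ(yᵢ − βxᵢ)/4 − β/4 = 0, so β = Σxᵢyᵢ / (Σxᵢ² + σ²/τ²).
Σxᵢyᵢ = 2·10 + 6·22 + 3·11 + 2·8 + 1·5 = 206; Σxᵢ² = 54; σ²/τ² = 1.
β̂_MAP = 206 / (54 + 1) = 206/55 ≈ 3.745.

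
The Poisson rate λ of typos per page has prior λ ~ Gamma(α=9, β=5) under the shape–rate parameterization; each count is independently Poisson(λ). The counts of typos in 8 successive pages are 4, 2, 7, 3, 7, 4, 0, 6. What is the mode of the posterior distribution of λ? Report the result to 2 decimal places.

λ̂_MAP = 3.15

Σxᵢ = 4+2+7+3+7+4+0+6 = 33, with n = 8.
Posterior ∝ λ^8e^(−5λ) · λ^33e^(−8λ) = λ^41e^(−13λ), i.e. Gamma(shape=42, rate=13).
The mode of a Gamma(a, b) with a ≥ 1 (shape–rate) is (a−1)/b = 41/13 ≈ 3.15.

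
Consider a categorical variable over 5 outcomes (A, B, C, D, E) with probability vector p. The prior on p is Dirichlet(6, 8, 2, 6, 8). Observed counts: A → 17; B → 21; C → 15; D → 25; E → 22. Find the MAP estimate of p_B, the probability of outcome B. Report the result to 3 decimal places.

MAP estimate of p_B = 0.224

The posterior is Dirichlet(αᵢ + nᵢ) = Dirichlet(23, 29, 17, 31, 30).
For a Dirichlet(a₁,…,a_K) with all aᵢ > 1, the mode has j-th component (aⱼ − 1)/(Σaᵢ − K).
Here Σaᵢ = 130 and K = 5, so p_B = (29 − 1)/(130 − 5) = 28/125 ≈ 0.224.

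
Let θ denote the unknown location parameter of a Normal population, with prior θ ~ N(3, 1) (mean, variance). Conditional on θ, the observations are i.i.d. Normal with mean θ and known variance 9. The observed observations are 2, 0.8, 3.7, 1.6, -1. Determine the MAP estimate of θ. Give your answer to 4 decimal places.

θ̂_MAP = 2.4357

n = 5; x̄ = (2 + 0.8 + 3.7 + 1.6 + (-1))/5 = 7.1/5 = 1.42.
For a Normal prior and Normal likelihood with known variance, the posterior is Normal; its mode equals its mean, the precision-weighted average.
Prior precision 1/σ₀² = 1/1 = 1; data precision n/σ² = 5/9.
θ̂ = (1·3 + (5/9)·1.42) / (1 + 5/9) = (341/90)/(14/9) = 341/140 ≈ 2.4357.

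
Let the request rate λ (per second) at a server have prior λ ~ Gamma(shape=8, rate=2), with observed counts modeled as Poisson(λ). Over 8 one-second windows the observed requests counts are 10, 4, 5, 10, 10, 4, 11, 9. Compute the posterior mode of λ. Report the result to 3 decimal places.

Σxᵢ = 10+4+5+10+10+4+11+9 = 63, with n = 8.
Posterior ∝ λ^7e^(−2λ) · λ^63e^(−8λ) = λ^70e^(−10λ), i.e. Gamma(shape=71, rate=10).
The mode of a Gamma(a, b) with a ≥ 1 (shape–rate) is (a−1)/b = 70/10 ≈ 7.000.

λ̂_MAP = 7.000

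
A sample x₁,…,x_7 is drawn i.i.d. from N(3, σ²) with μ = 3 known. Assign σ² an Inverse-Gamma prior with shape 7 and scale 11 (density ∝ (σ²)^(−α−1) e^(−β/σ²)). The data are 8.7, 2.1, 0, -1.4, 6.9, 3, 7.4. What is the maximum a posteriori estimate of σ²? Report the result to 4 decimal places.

Sum of squared deviations about the known mean: SS = (8.7−3)² + (2.1−3)² + (0−3)² + (-1.4−3)² + (6.9−3)² + (3−3)² + (7.4−3)² = 96.23.
The Normal likelihood contributes (σ²)^(−n/2) exp(−SS/(2σ²)), so the posterior is Inverse-Gamma(α + n/2, β + SS/2) = Inverse-Gamma(10.5, 59.115).
The mode of Inverse-Gamma(a, b) is b/(a+1) = 59.115/11.5 ≈ 5.1404.

σ̂²_MAP = 5.1404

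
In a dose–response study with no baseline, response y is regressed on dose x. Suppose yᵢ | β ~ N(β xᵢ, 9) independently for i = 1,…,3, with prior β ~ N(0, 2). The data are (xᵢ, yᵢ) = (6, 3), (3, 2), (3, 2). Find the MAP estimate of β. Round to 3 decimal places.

β̂_MAP = 0.513

log p(β | y) = −Σ(yᵢ − βxᵢ)²/(2·9) − β²/(2·2) + const.
Setting the derivative to zero: Σxᵢ(yᵢ − βxᵢ)/9 − β/2 = 0, so β = Σxᵢyᵢ / (Σxᵢ² + σ²/τ²).
Σxᵢyᵢ = 6·3 + 3·2 + 3·2 = 30; Σxᵢ² = 54; σ²/τ² = 4.5.
β̂_MAP = 30 / (54 + 4.5) = 30/58.5 ≈ 0.513.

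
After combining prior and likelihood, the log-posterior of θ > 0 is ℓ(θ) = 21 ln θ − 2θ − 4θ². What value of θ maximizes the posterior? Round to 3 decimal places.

ℓ'(θ) = 21/θ − 2 − 8θ. Setting this to zero and multiplying by θ: 8θ² + 2θ − 21 = 0.
θ = (−2 + √(2² + 4·8·21)) / (2·8) = (−2 + √676) / 16 = (−2 + 26)/16 = 3/2.
ℓ''(θ) = −21/θ² − 8 < 0, confirming a maximum.

θ̂_MAP = 1.500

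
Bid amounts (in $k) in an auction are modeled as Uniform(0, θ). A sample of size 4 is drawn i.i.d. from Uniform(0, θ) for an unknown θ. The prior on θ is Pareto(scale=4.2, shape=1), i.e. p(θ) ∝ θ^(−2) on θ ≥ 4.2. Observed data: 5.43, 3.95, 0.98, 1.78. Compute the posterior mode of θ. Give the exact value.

θ̂_MAP = 5.43

The Uniform(0, θ) likelihood is θ^(−n) for θ ≥ max(xᵢ), zero otherwise. Here max(xᵢ) = 5.43.
Posterior ∝ θ^(−2) · θ^(−4) = θ^(−6) on θ ≥ max(4.2, 5.43) = 5.43.
This density is strictly decreasing in θ, so the posterior mode lies at the lower boundary of the support.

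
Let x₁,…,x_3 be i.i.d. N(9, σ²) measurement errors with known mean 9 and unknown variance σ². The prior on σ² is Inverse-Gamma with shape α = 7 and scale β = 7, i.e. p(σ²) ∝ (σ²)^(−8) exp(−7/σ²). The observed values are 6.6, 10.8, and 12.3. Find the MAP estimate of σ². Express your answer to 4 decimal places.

Sum of squared deviations about the known mean: SS = (6.6−9)² + (10.8−9)² + (12.3−9)² = 19.89.
The Normal likelihood contributes (σ²)^(−n/2) exp(−SS/(2σ²)), so the posterior is Inverse-Gamma(α + n/2, β + SS/2) = Inverse-Gamma(8.5, 16.945).
The mode of Inverse-Gamma(a, b) is b/(a+1) = 16.945/9.5 ≈ 1.7837.

σ̂²_MAP = 1.7837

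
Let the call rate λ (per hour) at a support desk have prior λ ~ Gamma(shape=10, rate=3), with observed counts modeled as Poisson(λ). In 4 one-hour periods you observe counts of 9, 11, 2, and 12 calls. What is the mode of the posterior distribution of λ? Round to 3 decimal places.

λ̂_MAP = 6.143

Σxᵢ = 9+11+2+12 = 34, with n = 4.
Posterior ∝ λ^9e^(−3λ) · λ^34e^(−4λ) = λ^43e^(−7λ), i.e. Gamma(shape=44, rate=7).
The mode of a Gamma(a, b) with a ≥ 1 (shape–rate) is (a−1)/b = 43/7 ≈ 6.143.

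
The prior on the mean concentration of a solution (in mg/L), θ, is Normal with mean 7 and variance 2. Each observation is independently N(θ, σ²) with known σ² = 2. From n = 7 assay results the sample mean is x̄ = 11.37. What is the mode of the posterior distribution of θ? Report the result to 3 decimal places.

θ̂_MAP = 10.824

n = 7, x̄ = 11.37.
For a Normal prior and Normal likelihood with known variance, the posterior is Normal; its mode equals its mean, the precision-weighted average.
Prior precision 1/σ₀² = 1/2 = 0.5; data precision n/σ² = 7/2 = 3.5.
θ̂ = (0.5·7 + 3.5·11.37) / (0.5 + 3.5) = 43.295/4 = 10.82375 ≈ 10.824.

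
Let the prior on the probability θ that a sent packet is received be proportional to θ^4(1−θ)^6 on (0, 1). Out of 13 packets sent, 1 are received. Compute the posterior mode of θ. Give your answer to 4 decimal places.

The prior density ∝ θ^4(1−θ)^6 is the kernel of Beta(5, 7).
Data: 1 success in 13 trials. The binomial likelihood contributes θ(1−θ)^12, so the posterior is Beta(5+1, 7+12) = Beta(6, 19).
For Beta(a, b) with a, b > 1 the mode is (a−1)/(a+b−2) = 5/23 ≈ 0.2174.

θ̂_MAP = 0.2174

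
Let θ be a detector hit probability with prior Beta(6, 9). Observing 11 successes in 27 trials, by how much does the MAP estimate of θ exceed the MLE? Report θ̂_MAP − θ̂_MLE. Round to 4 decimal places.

MAP − MLE = -0.0074

Posterior is Beta(17, 25); MAP = (17−1)/(42−2) = 16/40 ≈ 0.40000.
MLE ignores the prior: θ̂_MLE = k/n = 11/27 ≈ 0.40741.
Difference = 16/40 − 11/27 = -1/135 ≈ -0.0074.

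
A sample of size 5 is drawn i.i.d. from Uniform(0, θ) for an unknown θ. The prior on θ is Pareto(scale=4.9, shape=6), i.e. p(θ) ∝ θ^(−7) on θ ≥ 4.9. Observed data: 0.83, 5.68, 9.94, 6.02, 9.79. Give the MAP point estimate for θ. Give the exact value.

The Uniform(0, θ) likelihood is θ^(−n) for θ ≥ max(xᵢ), zero otherwise. Here max(xᵢ) = 9.94.
Posterior ∝ θ^(−7) · θ^(−5) = θ^(−12) on θ ≥ max(4.9, 9.94) = 9.94.
This density is strictly decreasing in θ, so the posterior mode lies at the lower boundary of the support.

θ̂_MAP = 9.94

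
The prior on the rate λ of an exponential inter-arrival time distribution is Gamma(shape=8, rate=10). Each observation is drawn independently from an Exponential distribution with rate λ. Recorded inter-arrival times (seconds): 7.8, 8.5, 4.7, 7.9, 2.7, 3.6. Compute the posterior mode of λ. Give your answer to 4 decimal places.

The Exponential(rate=λ) likelihood is ∝ λ^n e^(−λΣtᵢ). Here n = 6 and Σtᵢ = 7.8 + 8.5 + 4.7 + 7.9 + 2.7 + 3.6 = 35.2.
Posterior ∝ λ^7e^(−10λ) · λ^6e^(−35.2λ) = λ^13e^(−45.2λ), i.e. Gamma(14, 45.2).
Mode = (a−1)/b = 13/45.2 ≈ 0.2876.

λ̂_MAP = 0.2876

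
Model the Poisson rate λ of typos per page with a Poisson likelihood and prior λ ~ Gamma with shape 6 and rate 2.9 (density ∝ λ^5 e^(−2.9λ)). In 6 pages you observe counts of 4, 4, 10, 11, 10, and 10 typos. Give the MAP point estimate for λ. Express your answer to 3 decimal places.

λ̂_MAP = 6.067

Σxᵢ = 4+4+10+11+10+10 = 49, with n = 6.
Posterior ∝ λ^5e^(−2.9λ) · λ^49e^(−6λ) = λ^54e^(−8.9λ), i.e. Gamma(shape=55, rate=8.9).
The mode of a Gamma(a, b) with a ≥ 1 (shape–rate) is (a−1)/b = 54/8.9 ≈ 6.067.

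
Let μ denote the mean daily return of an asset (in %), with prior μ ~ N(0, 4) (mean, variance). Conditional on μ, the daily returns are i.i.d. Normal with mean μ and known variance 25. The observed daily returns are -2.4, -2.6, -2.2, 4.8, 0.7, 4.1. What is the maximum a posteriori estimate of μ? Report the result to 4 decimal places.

n = 6; x̄ = ((-2.4) + (-2.6) + (-2.2) + 4.8 + 0.7 + 4.1)/6 = 2.4/6 = 0.4.
For a Normal prior and Normal likelihood with known variance, the posterior is Normal; its mode equals its mean, the precision-weighted average.
Prior precision 1/σ₀² = 1/4 = 0.25; data precision n/σ² = 6/25 = 0.24.
μ̂ = (0.25·0 + 0.24·0.4) / (0.25 + 0.24) = 0.096/0.49 = 48/245 ≈ 0.1959.

μ̂_MAP = 0.1959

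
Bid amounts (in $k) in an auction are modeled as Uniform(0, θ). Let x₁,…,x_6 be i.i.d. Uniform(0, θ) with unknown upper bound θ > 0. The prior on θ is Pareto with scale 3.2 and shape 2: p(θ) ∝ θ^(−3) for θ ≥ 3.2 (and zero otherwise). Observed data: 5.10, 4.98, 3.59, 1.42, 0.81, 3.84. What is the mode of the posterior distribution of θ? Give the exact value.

θ̂_MAP = 5.10

The Uniform(0, θ) likelihood is θ^(−n) for θ ≥ max(xᵢ), zero otherwise. Here max(xᵢ) = 5.10.
Posterior ∝ θ^(−3) · θ^(−6) = θ^(−9) on θ ≥ max(3.2, 5.10) = 5.10.
This density is strictly decreasing in θ, so the posterior mode lies at the lower boundary of the support.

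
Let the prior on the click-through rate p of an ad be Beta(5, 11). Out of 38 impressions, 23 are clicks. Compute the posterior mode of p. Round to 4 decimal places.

Prior: Beta(5, 11).
Data: 23 successes in 38 trials. The binomial likelihood contributes p^23(1−p)^15, so the posterior is Beta(5+23, 11+15) = Beta(28, 26).
For Beta(a, b) with a, b > 1 the mode is (a−1)/(a+b−2) = 27/52 ≈ 0.5192.

p̂_MAP = 0.5192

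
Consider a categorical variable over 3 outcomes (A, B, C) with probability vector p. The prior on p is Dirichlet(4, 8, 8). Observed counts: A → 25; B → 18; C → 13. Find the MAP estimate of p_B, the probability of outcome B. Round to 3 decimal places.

The posterior is Dirichlet(αᵢ + nᵢ) = Dirichlet(29, 26, 21).
For a Dirichlet(a₁,…,a_K) with all aᵢ > 1, the mode has j-th component (aⱼ − 1)/(Σaᵢ − K).
Here Σaᵢ = 76 and K = 3, so p_B = (26 − 1)/(76 − 3) = 25/73 ≈ 0.342.

MAP estimate of p_B = 0.342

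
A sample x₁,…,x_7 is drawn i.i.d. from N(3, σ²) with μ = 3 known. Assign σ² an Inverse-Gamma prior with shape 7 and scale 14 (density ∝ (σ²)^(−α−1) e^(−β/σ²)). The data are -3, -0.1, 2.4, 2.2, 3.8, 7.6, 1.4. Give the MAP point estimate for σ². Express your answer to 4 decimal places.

Sum of squared deviations about the known mean: SS = (-3−3)² + (-0.1−3)² + (2.4−3)² + (2.2−3)² + (3.8−3)² + (7.6−3)² + (1.4−3)² = 70.97.
The Normal likelihood contributes (σ²)^(−n/2) exp(−SS/(2σ²)), so the posterior is Inverse-Gamma(α + n/2, β + SS/2) = Inverse-Gamma(10.5, 49.485).
The mode of Inverse-Gamma(a, b) is b/(a+1) = 49.485/11.5 ≈ 4.3030.

σ̂²_MAP = 4.3030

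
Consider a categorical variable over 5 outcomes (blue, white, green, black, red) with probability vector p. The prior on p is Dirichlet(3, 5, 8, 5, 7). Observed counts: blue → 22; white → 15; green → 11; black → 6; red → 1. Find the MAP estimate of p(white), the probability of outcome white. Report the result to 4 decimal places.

The posterior is Dirichlet(αᵢ + nᵢ) = Dirichlet(25, 20, 19, 11, 8).
For a Dirichlet(a₁,…,a_K) with all aᵢ > 1, the mode has j-th component (aⱼ − 1)/(Σaᵢ − K).
Here Σaᵢ = 83 and K = 5, so p(white) = (20 − 1)/(83 − 5) = 19/78 ≈ 0.2436.

MAP estimate of p(white) = 0.2436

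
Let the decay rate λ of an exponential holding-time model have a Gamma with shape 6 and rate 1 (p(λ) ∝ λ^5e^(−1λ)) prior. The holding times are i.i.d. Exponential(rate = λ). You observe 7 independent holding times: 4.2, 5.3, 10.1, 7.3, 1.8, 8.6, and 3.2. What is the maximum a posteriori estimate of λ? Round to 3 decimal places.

The Exponential(rate=λ) likelihood is ∝ λ^n e^(−λΣtᵢ). Here n = 7 and Σtᵢ = 4.2 + 5.3 + 10.1 + 7.3 + 1.8 + 8.6 + 3.2 = 40.5.
Posterior ∝ λ^5e^(−1λ) · λ^7e^(−40.5λ) = λ^12e^(−41.5λ), i.e. Gamma(13, 41.5).
Mode = (a−1)/b = 12/41.5 ≈ 0.289.

λ̂_MAP = 0.289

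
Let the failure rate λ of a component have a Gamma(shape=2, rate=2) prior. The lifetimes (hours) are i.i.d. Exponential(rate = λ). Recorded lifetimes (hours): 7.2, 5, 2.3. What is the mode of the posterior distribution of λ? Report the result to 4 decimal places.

λ̂_MAP = 0.2424

The Exponential(rate=λ) likelihood is ∝ λ^n e^(−λΣtᵢ). Here n = 3 and Σtᵢ = 7.2 + 5 + 2.3 = 14.5.
Posterior ∝ λe^(−2λ) · λ^3e^(−14.5λ) = λ^4e^(−16.5λ), i.e. Gamma(5, 16.5).
Mode = (a−1)/b = 4/16.5 ≈ 0.2424.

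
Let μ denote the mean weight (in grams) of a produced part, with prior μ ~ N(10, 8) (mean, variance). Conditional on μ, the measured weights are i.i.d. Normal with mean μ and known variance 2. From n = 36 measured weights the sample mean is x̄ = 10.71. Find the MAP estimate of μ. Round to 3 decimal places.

μ̂_MAP = 10.705

n = 36, x̄ = 10.71.
For a Normal prior and Normal likelihood with known variance, the posterior is Normal; its mode equals its mean, the precision-weighted average.
Prior precision 1/σ₀² = 1/8 = 0.125; data precision n/σ² = 36/2 = 18.
μ̂ = (0.125·10 + 18·10.71) / (0.125 + 18) = 194.03/18.125 = 38806/3625 ≈ 10.705.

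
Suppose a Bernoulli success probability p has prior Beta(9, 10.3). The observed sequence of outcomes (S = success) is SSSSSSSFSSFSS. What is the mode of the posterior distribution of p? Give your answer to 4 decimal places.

p̂_MAP = 0.6271

Prior: Beta(9, 10.3).
Data: 11 successes in 13 trials (from the sequence). The binomial likelihood contributes p^11(1−p)^2, so the posterior is Beta(9+11, 10.3+2) = Beta(20, 12.3).
For Beta(a, b) with a, b > 1 the mode is (a−1)/(a+b−2) = 19/30.3 ≈ 0.6271.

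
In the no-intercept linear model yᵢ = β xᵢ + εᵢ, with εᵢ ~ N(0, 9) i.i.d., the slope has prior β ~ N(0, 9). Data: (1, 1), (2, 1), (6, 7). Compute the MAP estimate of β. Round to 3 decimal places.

log p(β | y) = −Σ(yᵢ − βxᵢ)²/(2·9) − β²/(2·9) + const.
Setting the derivative to zero: Σxᵢ(yᵢ − βxᵢ)/9 − β/9 = 0, so β = Σxᵢyᵢ / (Σxᵢ² + σ²/τ²).
Σxᵢyᵢ = 1·1 + 2·1 + 6·7 = 45; Σxᵢ² = 41; σ²/τ² = 1.
β̂_MAP = 45 / (41 + 1) = 45/42 ≈ 1.071.

β̂_MAP = 1.071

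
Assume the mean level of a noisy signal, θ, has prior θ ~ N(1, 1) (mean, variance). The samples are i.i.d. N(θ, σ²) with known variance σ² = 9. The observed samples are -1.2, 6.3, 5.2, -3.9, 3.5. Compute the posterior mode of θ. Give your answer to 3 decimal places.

θ̂_MAP = 1.350

n = 5; x̄ = ((-1.2) + 6.3 + 5.2 + (-3.9) + 3.5)/5 = 9.9/5 = 1.98.
For a Normal prior and Normal likelihood with known variance, the posterior is Normal; its mode equals its mean, the precision-weighted average.
Prior precision 1/σ₀² = 1/1 = 1; data precision n/σ² = 5/9.
θ̂ = (1·1 + (5/9)·1.98) / (1 + 5/9) = 2.1/(14/9) = 1.350.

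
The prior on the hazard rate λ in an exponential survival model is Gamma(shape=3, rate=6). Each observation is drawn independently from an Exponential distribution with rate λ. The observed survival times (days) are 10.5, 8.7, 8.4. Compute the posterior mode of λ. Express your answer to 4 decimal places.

The Exponential(rate=λ) likelihood is ∝ λ^n e^(−λΣtᵢ). Here n = 3 and Σtᵢ = 10.5 + 8.7 + 8.4 = 27.6.
Posterior ∝ λ^2e^(−6λ) · λ^3e^(−27.6λ) = λ^5e^(−33.6λ), i.e. Gamma(6, 33.6).
Mode = (a−1)/b = 5/33.6 ≈ 0.1488.

λ̂_MAP = 0.1488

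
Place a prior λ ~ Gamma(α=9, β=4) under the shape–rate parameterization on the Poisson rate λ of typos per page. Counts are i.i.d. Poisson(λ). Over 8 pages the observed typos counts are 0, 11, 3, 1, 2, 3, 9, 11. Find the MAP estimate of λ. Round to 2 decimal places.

λ̂_MAP = 4.00

Σxᵢ = 0+11+3+1+2+3+9+11 = 40, with n = 8.
Posterior ∝ λ^8e^(−4λ) · λ^40e^(−8λ) = λ^48e^(−12λ), i.e. Gamma(shape=49, rate=12).
The mode of a Gamma(a, b) with a ≥ 1 (shape–rate) is (a−1)/b = 48/12 ≈ 4.00.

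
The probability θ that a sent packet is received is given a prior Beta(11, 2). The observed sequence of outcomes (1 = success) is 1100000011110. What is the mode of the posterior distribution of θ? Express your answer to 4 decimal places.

Prior: Beta(11, 2).
Data: 6 successes in 13 trials (from the sequence). The binomial likelihood contributes θ^6(1−θ)^7, so the posterior is Beta(11+6, 2+7) = Beta(17, 9).
For Beta(a, b) with a, b > 1 the mode is (a−1)/(a+b−2) = 16/24 ≈ 0.6667.

θ̂_MAP = 0.6667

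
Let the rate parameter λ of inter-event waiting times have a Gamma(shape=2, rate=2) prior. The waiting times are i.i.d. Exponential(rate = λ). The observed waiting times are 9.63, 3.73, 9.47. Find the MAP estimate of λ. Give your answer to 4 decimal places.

The Exponential(rate=λ) likelihood is ∝ λ^n e^(−λΣtᵢ). Here n = 3 and Σtᵢ = 9.63 + 3.73 + 9.47 = 22.83.
Posterior ∝ λe^(−2λ) · λ^3e^(−22.83λ) = λ^4e^(−24.83λ), i.e. Gamma(5, 24.83).
Mode = (a−1)/b = 4/24.83 ≈ 0.1611.

λ̂_MAP = 0.1611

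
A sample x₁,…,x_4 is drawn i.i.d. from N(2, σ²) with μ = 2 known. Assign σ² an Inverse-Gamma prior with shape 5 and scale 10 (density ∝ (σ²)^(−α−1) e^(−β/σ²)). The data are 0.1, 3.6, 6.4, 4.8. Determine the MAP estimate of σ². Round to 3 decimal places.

σ̂²_MAP = 3.336

Sum of squared deviations about the known mean: SS = (0.1−2)² + (3.6−2)² + (6.4−2)² + (4.8−2)² = 33.37.
The Normal likelihood contributes (σ²)^(−n/2) exp(−SS/(2σ²)), so the posterior is Inverse-Gamma(α + n/2, β + SS/2) = Inverse-Gamma(7, 26.685).
The mode of Inverse-Gamma(a, b) is b/(a+1) = 26.685/8 ≈ 3.336.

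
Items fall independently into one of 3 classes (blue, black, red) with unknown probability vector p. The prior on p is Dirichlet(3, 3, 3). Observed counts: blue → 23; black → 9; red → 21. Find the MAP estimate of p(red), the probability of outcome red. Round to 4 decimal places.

The posterior is Dirichlet(αᵢ + nᵢ) = Dirichlet(26, 12, 24).
For a Dirichlet(a₁,…,a_K) with all aᵢ > 1, the mode has j-th component (aⱼ − 1)/(Σaᵢ − K).
Here Σaᵢ = 62 and K = 3, so p(red) = (24 − 1)/(62 − 3) = 23/59 ≈ 0.3898.

MAP estimate of p(red) = 0.3898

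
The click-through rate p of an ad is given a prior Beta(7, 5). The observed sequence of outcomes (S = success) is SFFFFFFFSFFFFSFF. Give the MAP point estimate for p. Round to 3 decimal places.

p̂_MAP = 0.346

Prior: Beta(7, 5).
Data: 3 successes in 16 trials (from the sequence). The binomial likelihood contributes p^3(1−p)^13, so the posterior is Beta(7+3, 5+13) = Beta(10, 18).
For Beta(a, b) with a, b > 1 the mode is (a−1)/(a+b−2) = 9/26 ≈ 0.346.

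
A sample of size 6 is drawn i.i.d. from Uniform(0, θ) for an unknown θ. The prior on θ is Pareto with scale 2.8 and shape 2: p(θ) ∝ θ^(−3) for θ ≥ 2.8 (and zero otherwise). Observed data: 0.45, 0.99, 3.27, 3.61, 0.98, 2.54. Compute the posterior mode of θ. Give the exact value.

θ̂_MAP = 3.61

The Uniform(0, θ) likelihood is θ^(−n) for θ ≥ max(xᵢ), zero otherwise. Here max(xᵢ) = 3.61.
Posterior ∝ θ^(−3) · θ^(−6) = θ^(−9) on θ ≥ max(2.8, 3.61) = 3.61.
This density is strictly decreasing in θ, so the posterior mode lies at the lower boundary of the support.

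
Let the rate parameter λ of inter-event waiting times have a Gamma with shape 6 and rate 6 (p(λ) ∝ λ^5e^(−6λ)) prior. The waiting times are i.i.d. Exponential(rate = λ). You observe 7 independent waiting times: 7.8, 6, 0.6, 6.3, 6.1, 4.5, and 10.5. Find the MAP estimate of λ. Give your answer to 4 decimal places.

λ̂_MAP = 0.2510

The Exponential(rate=λ) likelihood is ∝ λ^n e^(−λΣtᵢ). Here n = 7 and Σtᵢ = 7.8 + 6 + 0.6 + 6.3 + 6.1 + 4.5 + 10.5 = 41.8.
Posterior ∝ λ^5e^(−6λ) · λ^7e^(−41.8λ) = λ^12e^(−47.8λ), i.e. Gamma(13, 47.8).
Mode = (a−1)/b = 12/47.8 ≈ 0.2510.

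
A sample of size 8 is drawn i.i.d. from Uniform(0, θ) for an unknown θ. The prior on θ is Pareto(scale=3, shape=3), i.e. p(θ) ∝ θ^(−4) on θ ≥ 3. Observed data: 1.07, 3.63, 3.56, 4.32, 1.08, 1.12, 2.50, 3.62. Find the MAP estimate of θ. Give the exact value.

The Uniform(0, θ) likelihood is θ^(−n) for θ ≥ max(xᵢ), zero otherwise. Here max(xᵢ) = 4.32.
Posterior ∝ θ^(−4) · θ^(−8) = θ^(−12) on θ ≥ max(3, 4.32) = 4.32.
This density is strictly decreasing in θ, so the posterior mode lies at the lower boundary of the support.

θ̂_MAP = 4.32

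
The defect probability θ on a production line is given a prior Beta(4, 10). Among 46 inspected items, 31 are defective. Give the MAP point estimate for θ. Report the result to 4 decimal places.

Prior: Beta(4, 10).
Data: 31 successes in 46 trials. The binomial likelihood contributes θ^31(1−θ)^15, so the posterior is Beta(4+31, 10+15) = Beta(35, 25).
For Beta(a, b) with a, b > 1 the mode is (a−1)/(a+b−2) = 34/58 ≈ 0.5862.

θ̂_MAP = 0.5862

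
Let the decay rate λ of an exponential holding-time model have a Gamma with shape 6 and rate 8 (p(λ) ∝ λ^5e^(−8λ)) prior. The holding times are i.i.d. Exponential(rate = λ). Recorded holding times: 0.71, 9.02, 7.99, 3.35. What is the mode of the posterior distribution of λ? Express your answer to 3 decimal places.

λ̂_MAP = 0.310

The Exponential(rate=λ) likelihood is ∝ λ^n e^(−λΣtᵢ). Here n = 4 and Σtᵢ = 0.71 + 9.02 + 7.99 + 3.35 = 21.07.
Posterior ∝ λ^5e^(−8λ) · λ^4e^(−21.07λ) = λ^9e^(−29.07λ), i.e. Gamma(10, 29.07).
Mode = (a−1)/b = 9/29.07 ≈ 0.310.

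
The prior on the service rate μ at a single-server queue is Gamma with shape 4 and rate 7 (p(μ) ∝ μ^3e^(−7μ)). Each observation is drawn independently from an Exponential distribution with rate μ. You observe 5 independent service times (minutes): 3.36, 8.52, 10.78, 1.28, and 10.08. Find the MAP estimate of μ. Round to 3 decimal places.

μ̂_MAP = 0.195

The Exponential(rate=μ) likelihood is ∝ μ^n e^(−μΣtᵢ). Here n = 5 and Σtᵢ = 3.36 + 8.52 + 10.78 + 1.28 + 10.08 = 34.02.
Posterior ∝ μ^3e^(−7μ) · μ^5e^(−34.02μ) = μ^8e^(−41.02μ), i.e. Gamma(9, 41.02).
Mode = (a−1)/b = 8/41.02 ≈ 0.195.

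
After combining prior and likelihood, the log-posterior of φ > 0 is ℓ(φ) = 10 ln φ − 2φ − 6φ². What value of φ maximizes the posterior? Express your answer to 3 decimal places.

ℓ'(φ) = 10/φ − 2 − 12φ. Setting this to zero and multiplying by φ: 12φ² + 2φ − 10 = 0.
φ = (−2 + √(2² + 4·12·10)) / (2·12) = (−2 + √484) / 24 = (−2 + 22)/24 = 5/6.
ℓ''(φ) = −10/φ² − 12 < 0, confirming a maximum.

φ̂_MAP = 0.833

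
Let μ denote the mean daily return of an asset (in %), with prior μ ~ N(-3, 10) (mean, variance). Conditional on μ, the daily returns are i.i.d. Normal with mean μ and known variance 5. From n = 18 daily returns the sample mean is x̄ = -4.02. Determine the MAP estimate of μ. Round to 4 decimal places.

μ̂_MAP = -3.9924

n = 18, x̄ = -4.02.
For a Normal prior and Normal likelihood with known variance, the posterior is Normal; its mode equals its mean, the precision-weighted average.
Prior precision 1/σ₀² = 1/10 = 0.1; data precision n/σ² = 18/5 = 3.6.
μ̂ = (0.1·(-3) + 3.6·(-4.02)) / (0.1 + 3.6) = (-14.772)/3.7 = -3693/925 ≈ -3.9924.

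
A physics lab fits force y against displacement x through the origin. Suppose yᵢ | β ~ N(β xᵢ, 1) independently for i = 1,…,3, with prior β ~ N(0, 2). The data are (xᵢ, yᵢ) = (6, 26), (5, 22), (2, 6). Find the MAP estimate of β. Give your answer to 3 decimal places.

log p(β | y) = −Σ(yᵢ − βxᵢ)²/(2·1) − β²/(2·2) + const.
Setting the derivative to zero: Σxᵢ(yᵢ − βxᵢ)/1 − β/2 = 0, so β = Σxᵢyᵢ / (Σxᵢ² + σ²/τ²).
Σxᵢyᵢ = 6·26 + 5·22 + 2·6 = 278; Σxᵢ² = 65; σ²/τ² = 0.5.
β̂_MAP = 278 / (65 + 0.5) = 278/65.5 ≈ 4.244.

β̂_MAP = 4.244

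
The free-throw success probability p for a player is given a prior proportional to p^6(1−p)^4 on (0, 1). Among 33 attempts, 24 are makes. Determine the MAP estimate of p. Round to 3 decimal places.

The prior density ∝ p^6(1−p)^4 is the kernel of Beta(7, 5).
Data: 24 successes in 33 trials. The binomial likelihood contributes p^24(1−p)^9, so the posterior is Beta(7+24, 5+9) = Beta(31, 14).
For Beta(a, b) with a, b > 1 the mode is (a−1)/(a+b−2) = 30/43 ≈ 0.698.

p̂_MAP = 0.698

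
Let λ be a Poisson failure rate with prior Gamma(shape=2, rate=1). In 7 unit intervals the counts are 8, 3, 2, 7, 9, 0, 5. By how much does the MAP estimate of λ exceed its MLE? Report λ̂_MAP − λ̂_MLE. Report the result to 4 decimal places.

Σxᵢ = 34. Posterior is Gamma(36, 8); MAP = (36−1)/8 = 35/8 ≈ 4.37500.
MLE = x̄ = 34/7 ≈ 4.85714.
Difference = 35/8 − 34/7 = -27/56 ≈ -0.4821.

MAP − MLE = -0.4821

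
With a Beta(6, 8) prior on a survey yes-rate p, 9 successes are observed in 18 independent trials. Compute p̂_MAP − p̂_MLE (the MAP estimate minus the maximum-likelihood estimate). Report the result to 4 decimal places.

MAP − MLE = -0.0333

Posterior is Beta(15, 17); MAP = (15−1)/(32−2) = 14/30 ≈ 0.46667.
MLE ignores the prior: p̂_MLE = k/n = 9/18 ≈ 0.50000.
Difference = 14/30 − 9/18 = -1/30 ≈ -0.0333.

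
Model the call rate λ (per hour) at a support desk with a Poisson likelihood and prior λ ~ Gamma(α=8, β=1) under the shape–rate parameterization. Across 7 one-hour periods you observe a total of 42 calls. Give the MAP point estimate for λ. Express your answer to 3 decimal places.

Σxᵢ = 42, n = 7.
Posterior ∝ λ^7e^(−1λ) · λ^42e^(−7λ) = λ^49e^(−8λ), i.e. Gamma(shape=50, rate=8).
The mode of a Gamma(a, b) with a ≥ 1 (shape–rate) is (a−1)/b = 49/8 ≈ 6.125.

λ̂_MAP = 6.125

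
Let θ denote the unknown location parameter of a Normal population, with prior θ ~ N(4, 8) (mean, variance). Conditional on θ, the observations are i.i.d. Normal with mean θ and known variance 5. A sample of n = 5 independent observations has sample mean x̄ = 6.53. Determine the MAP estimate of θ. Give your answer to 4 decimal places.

n = 5, x̄ = 6.53.
For a Normal prior and Normal likelihood with known variance, the posterior is Normal; its mode equals its mean, the precision-weighted average.
Prior precision 1/σ₀² = 1/8 = 0.125; data precision n/σ² = 5/5 = 1.
θ̂ = (0.125·4 + 1·6.53) / (0.125 + 1) = 7.03/1.125 = 1406/225 ≈ 6.2489.

θ̂_MAP = 6.2489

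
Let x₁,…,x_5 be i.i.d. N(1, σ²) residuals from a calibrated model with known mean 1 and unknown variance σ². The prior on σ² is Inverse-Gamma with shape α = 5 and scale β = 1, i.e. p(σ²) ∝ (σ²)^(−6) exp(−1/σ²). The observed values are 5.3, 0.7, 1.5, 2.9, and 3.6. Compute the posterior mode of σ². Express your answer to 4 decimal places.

σ̂²_MAP = 1.8353

Sum of squared deviations about the known mean: SS = (5.3−1)² + (0.7−1)² + (1.5−1)² + (2.9−1)² + (3.6−1)² = 29.2.
The Normal likelihood contributes (σ²)^(−n/2) exp(−SS/(2σ²)), so the posterior is Inverse-Gamma(α + n/2, β + SS/2) = Inverse-Gamma(7.5, 15.6).
The mode of Inverse-Gamma(a, b) is b/(a+1) = 15.6/8.5 ≈ 1.8353.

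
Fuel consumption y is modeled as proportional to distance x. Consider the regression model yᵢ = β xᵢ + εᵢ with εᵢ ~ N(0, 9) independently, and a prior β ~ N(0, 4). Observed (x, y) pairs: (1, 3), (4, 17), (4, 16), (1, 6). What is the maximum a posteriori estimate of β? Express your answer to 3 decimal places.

β̂_MAP = 3.890

log p(β | y) = −Σ(yᵢ − βxᵢ)²/(2·9) − β²/(2·4) + const.
Setting the derivative to zero: Σxᵢ(yᵢ − βxᵢ)/9 − β/4 = 0, so β = Σxᵢyᵢ / (Σxᵢ² + σ²/τ²).
Σxᵢyᵢ = 1·3 + 4·17 + 4·16 + 1·6 = 141; Σxᵢ² = 34; σ²/τ² = 2.25.
β̂_MAP = 141 / (34 + 2.25) = 141/36.25 ≈ 3.890.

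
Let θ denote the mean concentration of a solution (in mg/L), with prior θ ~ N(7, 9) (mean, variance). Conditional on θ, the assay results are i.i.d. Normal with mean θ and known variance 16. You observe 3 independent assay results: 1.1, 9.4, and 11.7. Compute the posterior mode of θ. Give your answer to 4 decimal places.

θ̂_MAP = 7.2512

n = 3; x̄ = (1.1 + 9.4 + 11.7)/3 = 22.2/3 = 7.4.
For a Normal prior and Normal likelihood with known variance, the posterior is Normal; its mode equals its mean, the precision-weighted average.
Prior precision 1/σ₀² = 1/9; data precision n/σ² = 3/16 = 0.1875.
θ̂ = ((1/9)·7 + 0.1875·7.4) / (1/9 + 0.1875) = (1559/720)/(43/144) = 1559/215 ≈ 7.2512.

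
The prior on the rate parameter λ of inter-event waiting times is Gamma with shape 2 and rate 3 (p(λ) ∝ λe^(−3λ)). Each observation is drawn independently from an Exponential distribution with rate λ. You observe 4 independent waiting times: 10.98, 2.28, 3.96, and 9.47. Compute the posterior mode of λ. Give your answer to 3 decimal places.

λ̂_MAP = 0.168

The Exponential(rate=λ) likelihood is ∝ λ^n e^(−λΣtᵢ). Here n = 4 and Σtᵢ = 10.98 + 2.28 + 3.96 + 9.47 = 26.69.
Posterior ∝ λe^(−3λ) · λ^4e^(−26.69λ) = λ^5e^(−29.69λ), i.e. Gamma(6, 29.69).
Mode = (a−1)/b = 5/29.69 ≈ 0.168.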